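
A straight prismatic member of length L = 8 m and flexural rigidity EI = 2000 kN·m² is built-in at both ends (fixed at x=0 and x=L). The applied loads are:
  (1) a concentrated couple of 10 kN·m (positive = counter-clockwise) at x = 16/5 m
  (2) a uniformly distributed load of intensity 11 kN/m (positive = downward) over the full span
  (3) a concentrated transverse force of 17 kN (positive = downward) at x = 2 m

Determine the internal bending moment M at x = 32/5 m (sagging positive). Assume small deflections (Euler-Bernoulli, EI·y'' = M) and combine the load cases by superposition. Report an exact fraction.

Load 1 — applied couple M₀=10 kN·m at a=16/5 m (b=L-a=24/5):
  M_1 = R_Ax - M_A - M₀  [x>a] with R_A=9/5, M_A=6/5 = (9/5)·(32/5) - (6/5) - 10 = 8/25 kN·m
Load 2 — uniform load w=11 kN/m over full span:
  M_2 = wLx/2 - wL²/12 - wx²/2 = 11·8·(32/5)/2 - 11·8²/12 - 11·(32/5)²/2 = -176/75 kN·m
Load 3 — point force P=17 kN at a=2 m (b=L-a=6):
  M_3 = Pa²(a+3b)(L-x)/L³ - Pa²b/L²  [x>a] = 17·2²·(2+3·6)·(8-(32/5))/8³ - 17·2²·6/8² = -17/8 kN·m
Superposition: M = Σ M_i = -2491/600 kN·m ≈ -4.151667 kN·m

M(32/5) = -2491/600 kN·m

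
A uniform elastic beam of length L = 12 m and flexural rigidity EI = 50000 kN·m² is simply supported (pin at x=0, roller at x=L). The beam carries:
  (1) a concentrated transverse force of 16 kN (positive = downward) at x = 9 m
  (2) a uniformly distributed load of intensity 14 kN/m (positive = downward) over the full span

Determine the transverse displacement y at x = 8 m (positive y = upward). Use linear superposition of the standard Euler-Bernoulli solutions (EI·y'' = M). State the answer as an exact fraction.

y(8) = -229/3125 m

Load 1 — point force P=16 kN at a=9 m (b=L-a=3):
  y_1 = -Pbx(L²-b²-x²)/(6LEI)  [x≤a] = -16·3·8·(12²-3²-8²)/(6·12·50000) = -71/9375 m
Load 2 — uniform load w=14 kN/m over full span:
  y_2 = -wx(L³-2Lx²+x³)/(24EI) = -14·8·(12³-2·12·8²+8³)/(24·50000) = -616/9375 m
Superposition: y = Σ y_i = -229/3125 m ≈ -0.073280 m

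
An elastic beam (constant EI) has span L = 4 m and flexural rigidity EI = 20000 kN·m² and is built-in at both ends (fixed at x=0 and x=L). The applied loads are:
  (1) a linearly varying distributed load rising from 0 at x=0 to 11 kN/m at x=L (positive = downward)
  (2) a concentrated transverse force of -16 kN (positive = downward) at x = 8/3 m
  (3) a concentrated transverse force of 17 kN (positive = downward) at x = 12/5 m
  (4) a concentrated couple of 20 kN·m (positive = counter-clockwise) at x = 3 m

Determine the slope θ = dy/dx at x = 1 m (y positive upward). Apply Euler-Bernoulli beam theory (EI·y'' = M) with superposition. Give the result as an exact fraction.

θ(1) = -83857/240000000 rad

Load 1 — triangular load w₀=11 kN/m (0→w₀ over full span):
  θ_1 = -w₀(2x(L-x)(L-2x)(x+2L)+x²(L-x)²)/(120LEI) = -11·(2·1·(4-1)·(4-2·1)·(1+2·4)+1²·(4-1)²)/(120·4·20000) = -429/3200000 rad
Load 2 — point force P=-16 kN at a=8/3 m (b=L-a=4/3):
  θ_2 = -Pb²x(2aL-(3a+b)x)/(2L³EI)  [x≤a] = -(-16)·(4/3)²·1·(2·(8/3)·4-(3·(8/3)+(4/3))·1)/(2·4³·20000) = 1/7500 rad
Load 3 — point force P=17 kN at a=12/5 m (b=L-a=8/5):
  θ_3 = -Pb²x(2aL-(3a+b)x)/(2L³EI)  [x≤a] = -17·(8/5)²·1·(2·(12/5)·4-(3·(12/5)+(8/5))·1)/(2·4³·20000) = -221/1250000 rad
Load 4 — applied couple M₀=20 kN·m at a=3 m (b=L-a=1):
  θ_4 = (R_Ax²/2 - M_Ax)/EI  [x≤a] with R_A=45/8, M_A=25/4 = ((45/8)·1²/2 - (25/4)·1)/20000 = -11/64000 rad
Superposition: θ = Σ θ_i = -83857/240000000 rad ≈ -0.000349 rad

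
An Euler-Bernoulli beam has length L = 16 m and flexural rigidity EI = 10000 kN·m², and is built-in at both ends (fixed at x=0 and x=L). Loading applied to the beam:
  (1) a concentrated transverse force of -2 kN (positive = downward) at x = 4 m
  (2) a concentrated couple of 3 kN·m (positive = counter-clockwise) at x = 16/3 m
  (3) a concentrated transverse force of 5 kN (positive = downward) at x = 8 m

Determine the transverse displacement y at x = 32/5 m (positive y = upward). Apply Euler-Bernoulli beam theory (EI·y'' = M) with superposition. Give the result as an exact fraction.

Load 1 — point force P=-2 kN at a=4 m (b=L-a=12):
  y_1 = -Pa²(L-x)²(3bL-(3b+a)(L-x))/(6L³EI)  [x>a] = -(-2)·4²·(16-(32/5))²·(3·12·16-(3·12+4)·(16-(32/5)))/(6·16³·10000) = 36/15625 m
Load 2 — applied couple M₀=3 kN·m at a=16/3 m (b=L-a=32/3):
  y_2 = (R_Ax³/6 - M_Ax²/2 - M₀(x-a)²/2)/EI  [x>a] with R_A=1/4, M_A=0 = ((1/4)·(32/5)³/6 - 0·(32/5)²/2 - 3·((32/5)-(16/3))²/2)/10000 = 72/78125 m
Load 3 — point force P=5 kN at a=8 m (b=L-a=8):
  y_3 = -Pb²x²(3aL-(3a+b)x)/(6L³EI)  [x≤a] = -5·8²·(32/5)²·(3·8·16-(3·8+8)·(32/5))/(6·16³·10000) = -448/46875 m
Superposition: y = Σ y_i = -1484/234375 m ≈ -0.006332 m

y(32/5) = -1484/234375 m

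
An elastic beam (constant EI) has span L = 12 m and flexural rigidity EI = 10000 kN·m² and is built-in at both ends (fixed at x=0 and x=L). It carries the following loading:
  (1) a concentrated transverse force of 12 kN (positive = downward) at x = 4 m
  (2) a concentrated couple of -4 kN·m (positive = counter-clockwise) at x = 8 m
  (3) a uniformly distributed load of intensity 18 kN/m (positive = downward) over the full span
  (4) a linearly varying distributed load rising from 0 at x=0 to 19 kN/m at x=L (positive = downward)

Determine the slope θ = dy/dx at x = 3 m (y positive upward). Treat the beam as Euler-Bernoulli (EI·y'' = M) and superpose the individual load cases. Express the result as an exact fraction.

Load 1 — point force P=12 kN at a=4 m (b=L-a=8):
  θ_1 = -Pb²x(2aL-(3a+b)x)/(2L³EI)  [x≤a] = -12·8²·3·(2·4·12-(3·4+8)·3)/(2·12³·10000) = -3/1250 rad
Load 2 — applied couple M₀=-4 kN·m at a=8 m (b=L-a=4):
  θ_2 = (R_Ax²/2 - M_Ax)/EI  [x≤a] with R_A=-4/9, M_A=-4/3 = ((-4/9)·3²/2 - (-4/3)·3)/10000 = 1/5000 rad
Load 3 — uniform load w=18 kN/m over full span:
  θ_3 = -wx(L-x)(L-2x)/(12EI) = -18·3·(12-3)·(12-2·3)/(12·10000) = -243/10000 rad
Load 4 — triangular load w₀=19 kN/m (0→w₀ over full span):
  θ_4 = -w₀(2x(L-x)(L-2x)(x+2L)+x²(L-x)²)/(120LEI) = -19·(2·3·(12-3)·(12-2·3)·(3+2·12)+3²·(12-3)²)/(120·12·10000) = -20007/1600000 rad
Superposition: θ = Σ θ_i = -62407/1600000 rad ≈ -0.039004 rad

θ(3) = -62407/1600000 rad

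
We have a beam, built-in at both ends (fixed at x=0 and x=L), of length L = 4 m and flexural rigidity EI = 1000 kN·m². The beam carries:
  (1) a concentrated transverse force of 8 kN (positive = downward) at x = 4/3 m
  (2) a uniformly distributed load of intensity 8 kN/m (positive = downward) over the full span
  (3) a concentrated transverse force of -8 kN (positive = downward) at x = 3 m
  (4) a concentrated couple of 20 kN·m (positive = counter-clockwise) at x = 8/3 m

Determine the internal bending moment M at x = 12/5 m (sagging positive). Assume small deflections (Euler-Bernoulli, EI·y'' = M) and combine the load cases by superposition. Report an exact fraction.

M(12/5) = 18191/1350 kN·m

Load 1 — point force P=8 kN at a=4/3 m (b=L-a=8/3):
  M_1 = Pa²(a+3b)(L-x)/L³ - Pa²b/L²  [x>a] = 8·(4/3)²·((4/3)+3·(8/3))·(4-(12/5))/4³ - 8·(4/3)²·(8/3)/4² = 128/135 kN·m
Load 2 — uniform load w=8 kN/m over full span:
  M_2 = wLx/2 - wL²/12 - wx²/2 = 8·4·(12/5)/2 - 8·4²/12 - 8·(12/5)²/2 = 352/75 kN·m
Load 3 — point force P=-8 kN at a=3 m (b=L-a=1):
  M_3 = Pb²(3a+b)x/L³ - Pab²/L²  [x≤a] = (-8)·1²·(3·3+1)·(12/5)/4³ - (-8)·3·1²/4² = -3/2 kN·m
Load 4 — applied couple M₀=20 kN·m at a=8/3 m (b=L-a=4/3):
  M_4 = R_Ax - M_A  [x≤a] with R_A=20/3, M_A=20/3 = (20/3)·(12/5) - (20/3) = 28/3 kN·m
Superposition: M = Σ M_i = 18191/1350 kN·m ≈ 13.474815 kN·m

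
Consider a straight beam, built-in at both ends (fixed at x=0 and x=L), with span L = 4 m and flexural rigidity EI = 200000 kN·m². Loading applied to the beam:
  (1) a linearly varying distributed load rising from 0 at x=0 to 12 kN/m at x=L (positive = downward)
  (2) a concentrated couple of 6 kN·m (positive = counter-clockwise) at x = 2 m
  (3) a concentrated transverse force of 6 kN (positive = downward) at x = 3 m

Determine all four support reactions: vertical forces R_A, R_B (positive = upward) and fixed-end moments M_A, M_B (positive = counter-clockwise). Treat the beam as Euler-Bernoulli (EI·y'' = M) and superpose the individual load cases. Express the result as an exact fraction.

Load 1 — triangular load w₀=12 kN/m (0→w₀ over full span):
  R_A = 3w₀L/20 = 3·12·4/20 = 36/5 kN
  M_A = w₀L²/30 = 12·4²/30 = 32/5 kN·m
  R_B = 7w₀L/20 = 7·12·4/20 = 84/5 kN
  M_B = -w₀L²/20 = -12·4²/20 = -48/5 kN·m
Load 2 — applied couple M₀=6 kN·m at a=2 m (b=L-a=2):
  R_A = 6M₀ab/L³ = 6·6·2·2/4³ = 9/4 kN
  M_A = M₀b(2a-b)/L² = 6·2·(2·2-2)/4² = 3/2 kN·m
  R_B = -6M₀ab/L³ = -6·6·2·2/4³ = -9/4 kN
  M_B = M₀a(2b-a)/L² = 6·2·(2·2-2)/4² = 3/2 kN·m
Load 3 — point force P=6 kN at a=3 m (b=L-a=1):
  R_A = Pb²(3a+b)/L³ = 6·1²·(3·3+1)/4³ = 15/16 kN
  M_A = Pab²/L² = 6·3·1²/4² = 9/8 kN·m
  R_B = Pa²(a+3b)/L³ = 6·3²·(3+3·1)/4³ = 81/16 kN
  M_B = -Pa²b/L² = -6·3²·1/4² = -27/8 kN·m
Superposition: R_A = 831/80 kN, M_A = 361/40 kN·m, R_B = 1569/80 kN, M_B = -459/40 kN·m

R_A = 831/80 kN, M_A = 361/40 kN·m, R_B = 1569/80 kN, M_B = -459/40 kN·m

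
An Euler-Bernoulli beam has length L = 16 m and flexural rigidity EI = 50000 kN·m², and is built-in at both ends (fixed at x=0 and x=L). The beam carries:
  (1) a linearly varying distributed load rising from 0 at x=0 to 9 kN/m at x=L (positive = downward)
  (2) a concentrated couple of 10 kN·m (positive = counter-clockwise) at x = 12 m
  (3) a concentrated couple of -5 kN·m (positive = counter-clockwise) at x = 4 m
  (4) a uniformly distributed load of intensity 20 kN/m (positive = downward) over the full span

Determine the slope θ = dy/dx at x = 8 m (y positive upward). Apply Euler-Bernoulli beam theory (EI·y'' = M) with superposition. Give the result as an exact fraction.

θ(8) = -409/1000000 rad

Load 1 — triangular load w₀=9 kN/m (0→w₀ over full span):
  θ_1 = -w₀(2x(L-x)(L-2x)(x+2L)+x²(L-x)²)/(120LEI) = -9·(2·8·(16-8)·(16-2·8)·(8+2·16)+8²·(16-8)²)/(120·16·50000) = -6/15625 rad
Load 2 — applied couple M₀=10 kN·m at a=12 m (b=L-a=4):
  θ_2 = (R_Ax²/2 - M_Ax)/EI  [x≤a] with R_A=45/64, M_A=25/8 = ((45/64)·8²/2 - (25/8)·8)/50000 = -1/20000 rad
Load 3 — applied couple M₀=-5 kN·m at a=4 m (b=L-a=12):
  θ_3 = (R_Ax²/2 - M_Ax - M₀(x-a))/EI  [x>a] with R_A=-45/128, M_A=15/16 = ((-45/128)·8²/2 - (15/16)·8 - (-5)·(8-4))/50000 = 1/40000 rad
Load 4 — uniform load w=20 kN/m over full span:
  θ_4 = -wx(L-x)(L-2x)/(12EI) = -20·8·(16-8)·(16-2·8)/(12·50000) = 0 rad
Superposition: θ = Σ θ_i = -409/1000000 rad ≈ -0.000409 rad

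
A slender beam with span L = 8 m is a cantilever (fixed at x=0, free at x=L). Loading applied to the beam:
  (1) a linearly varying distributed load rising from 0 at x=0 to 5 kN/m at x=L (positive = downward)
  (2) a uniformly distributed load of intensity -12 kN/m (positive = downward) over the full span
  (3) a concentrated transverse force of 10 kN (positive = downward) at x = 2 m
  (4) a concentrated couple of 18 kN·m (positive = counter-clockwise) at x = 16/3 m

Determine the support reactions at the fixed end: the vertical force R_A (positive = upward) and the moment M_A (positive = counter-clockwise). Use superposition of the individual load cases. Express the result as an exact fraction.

Load 1 — triangular load w₀=5 kN/m (0→w₀ over full span):
  R_A = w₀L/2 = 5·8/2 = 20 kN
  M_A = w₀L²/3 = 5·8²/3 = 320/3 kN·m
Load 2 — uniform load w=-12 kN/m over full span:
  R_A = wL = (-12)·8 = -96 kN
  M_A = wL²/2 = (-12)·8²/2 = -384 kN·m
Load 3 — point force P=10 kN at a=2 m (b=L-a=6):
  R_A = P = 10 kN
  M_A = Pa = 10·2 = 20 kN·m
Load 4 — applied couple M₀=18 kN·m at a=16/3 m (b=L-a=8/3):
  R_A = 0 kN
  M_A = -M₀ = -18 kN·m
Superposition: R_A = -66 kN, M_A = -826/3 kN·m

R_A = -66 kN, M_A = -826/3 kN·m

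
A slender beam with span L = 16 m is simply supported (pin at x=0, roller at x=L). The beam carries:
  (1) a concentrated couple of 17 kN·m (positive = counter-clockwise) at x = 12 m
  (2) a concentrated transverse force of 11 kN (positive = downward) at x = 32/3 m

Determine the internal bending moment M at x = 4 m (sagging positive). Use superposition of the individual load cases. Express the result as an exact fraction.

Load 1 — applied couple M₀=17 kN·m at a=12 m (b=L-a=4):
  M_1 = M₀x/L  [x≤a] = 17·4/16 = 17/4 kN·m
Load 2 — point force P=11 kN at a=32/3 m (b=L-a=16/3):
  M_2 = Pbx/L  [x≤a] = 11·(16/3)·4/16 = 44/3 kN·m
Superposition: M = Σ M_i = 227/12 kN·m ≈ 18.916667 kN·m

M(4) = 227/12 kN·m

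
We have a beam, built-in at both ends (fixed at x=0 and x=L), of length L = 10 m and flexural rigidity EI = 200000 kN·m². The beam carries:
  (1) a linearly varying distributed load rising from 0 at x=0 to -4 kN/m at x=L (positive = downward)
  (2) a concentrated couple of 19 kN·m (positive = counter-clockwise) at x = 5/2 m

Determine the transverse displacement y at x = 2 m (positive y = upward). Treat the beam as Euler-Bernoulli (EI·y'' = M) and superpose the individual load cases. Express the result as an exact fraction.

y(2) = 17249/120000000 m

Load 1 — triangular load w₀=-4 kN/m (0→w₀ over full span):
  y_1 = -w₀x²(L-x)²(x+2L)/(120LEI) = -(-4)·2²·(10-2)²·(2+2·10)/(120·10·200000) = 22/234375 m
Load 2 — applied couple M₀=19 kN·m at a=5/2 m (b=L-a=15/2):
  y_2 = (R_Ax³/6 - M_Ax²/2)/EI  [x≤a] with R_A=171/80, M_A=-57/16 = ((171/80)·2³/6 - (-57/16)·2²/2)/200000 = 399/8000000 m
Superposition: y = Σ y_i = 17249/120000000 m ≈ 0.000144 m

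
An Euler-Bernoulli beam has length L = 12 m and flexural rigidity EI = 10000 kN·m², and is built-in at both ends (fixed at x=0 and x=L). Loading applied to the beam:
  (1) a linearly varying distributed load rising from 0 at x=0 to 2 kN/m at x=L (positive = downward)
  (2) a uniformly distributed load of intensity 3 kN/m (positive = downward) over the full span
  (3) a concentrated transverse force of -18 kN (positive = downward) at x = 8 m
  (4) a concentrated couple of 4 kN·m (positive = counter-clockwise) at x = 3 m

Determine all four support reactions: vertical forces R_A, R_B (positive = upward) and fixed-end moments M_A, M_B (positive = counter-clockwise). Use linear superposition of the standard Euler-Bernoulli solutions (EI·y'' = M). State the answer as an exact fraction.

R_A = 2077/120 kN, M_A = 577/20 kN·m, R_B = 1523/120 kN, M_B = -343/20 kN·m

Load 1 — triangular load w₀=2 kN/m (0→w₀ over full span):
  R_A = 3w₀L/20 = 3·2·12/20 = 18/5 kN
  M_A = w₀L²/30 = 2·12²/30 = 48/5 kN·m
  R_B = 7w₀L/20 = 7·2·12/20 = 42/5 kN
  M_B = -w₀L²/20 = -2·12²/20 = -72/5 kN·m
Load 2 — uniform load w=3 kN/m over full span:
  R_A = wL/2 = 3·12/2 = 18 kN
  M_A = wL²/12 = 3·12²/12 = 36 kN·m
  R_B = wL/2 = 3·12/2 = 18 kN
  M_B = -wL²/12 = -3·12²/12 = -36 kN·m
Load 3 — point force P=-18 kN at a=8 m (b=L-a=4):
  R_A = Pb²(3a+b)/L³ = (-18)·4²·(3·8+4)/12³ = -14/3 kN
  M_A = Pab²/L² = (-18)·8·4²/12² = -16 kN·m
  R_B = Pa²(a+3b)/L³ = (-18)·8²·(8+3·4)/12³ = -40/3 kN
  M_B = -Pa²b/L² = -(-18)·8²·4/12² = 32 kN·m
Load 4 — applied couple M₀=4 kN·m at a=3 m (b=L-a=9):
  R_A = 6M₀ab/L³ = 6·4·3·9/12³ = 3/8 kN
  M_A = M₀b(2a-b)/L² = 4·9·(2·3-9)/12² = -3/4 kN·m
  R_B = -6M₀ab/L³ = -6·4·3·9/12³ = -3/8 kN
  M_B = M₀a(2b-a)/L² = 4·3·(2·9-3)/12² = 5/4 kN·m
Superposition: R_A = 2077/120 kN, M_A = 577/20 kN·m, R_B = 1523/120 kN, M_B = -343/20 kN·m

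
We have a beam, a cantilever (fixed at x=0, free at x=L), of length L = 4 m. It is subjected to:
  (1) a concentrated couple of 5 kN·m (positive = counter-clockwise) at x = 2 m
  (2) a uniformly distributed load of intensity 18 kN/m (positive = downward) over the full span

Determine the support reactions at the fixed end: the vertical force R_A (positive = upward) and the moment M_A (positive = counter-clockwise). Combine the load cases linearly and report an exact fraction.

Load 1 — applied couple M₀=5 kN·m at a=2 m (b=L-a=2):
  R_A = 0 kN
  M_A = -M₀ = -5 kN·m
Load 2 — uniform load w=18 kN/m over full span:
  R_A = wL = 18·4 = 72 kN
  M_A = wL²/2 = 18·4²/2 = 144 kN·m
Superposition: R_A = 72 kN, M_A = 139 kN·m

R_A = 72 kN, M_A = 139 kN·m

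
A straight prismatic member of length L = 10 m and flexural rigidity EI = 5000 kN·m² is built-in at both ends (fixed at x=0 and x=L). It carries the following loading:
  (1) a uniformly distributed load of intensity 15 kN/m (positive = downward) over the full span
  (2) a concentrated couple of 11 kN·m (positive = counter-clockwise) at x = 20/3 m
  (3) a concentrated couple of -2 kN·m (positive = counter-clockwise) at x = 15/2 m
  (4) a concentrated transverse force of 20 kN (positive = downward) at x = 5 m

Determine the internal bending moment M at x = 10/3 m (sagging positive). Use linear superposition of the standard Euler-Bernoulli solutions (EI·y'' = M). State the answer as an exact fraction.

M(10/3) = 3679/72 kN·m

Load 1 — uniform load w=15 kN/m over full span:
  M_1 = wLx/2 - wL²/12 - wx²/2 = 15·10·(10/3)/2 - 15·10²/12 - 15·(10/3)²/2 = 125/3 kN·m
Load 2 — applied couple M₀=11 kN·m at a=20/3 m (b=L-a=10/3):
  M_2 = R_Ax - M_A  [x≤a] with R_A=22/15, M_A=11/3 = (22/15)·(10/3) - (11/3) = 11/9 kN·m
Load 3 — applied couple M₀=-2 kN·m at a=15/2 m (b=L-a=5/2):
  M_3 = R_Ax - M_A  [x≤a] with R_A=-9/40, M_A=-5/8 = (-9/40)·(10/3) - (-5/8) = -1/8 kN·m
Load 4 — point force P=20 kN at a=5 m (b=L-a=5):
  M_4 = Pb²(3a+b)x/L³ - Pab²/L²  [x≤a] = 20·5²·(3·5+5)·(10/3)/10³ - 20·5·5²/10² = 25/3 kN·m
Superposition: M = Σ M_i = 3679/72 kN·m ≈ 51.097222 kN·m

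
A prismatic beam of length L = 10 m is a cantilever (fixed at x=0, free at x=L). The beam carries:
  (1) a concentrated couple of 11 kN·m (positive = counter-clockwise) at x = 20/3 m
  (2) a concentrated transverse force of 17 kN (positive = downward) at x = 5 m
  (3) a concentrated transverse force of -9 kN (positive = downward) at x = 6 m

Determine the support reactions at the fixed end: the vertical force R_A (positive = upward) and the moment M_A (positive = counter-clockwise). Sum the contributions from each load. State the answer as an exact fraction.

R_A = 8 kN, M_A = 20 kN·m

Load 1 — applied couple M₀=11 kN·m at a=20/3 m (b=L-a=10/3):
  R_A = 0 kN
  M_A = -M₀ = -11 kN·m
Load 2 — point force P=17 kN at a=5 m (b=L-a=5):
  R_A = P = 17 kN
  M_A = Pa = 17·5 = 85 kN·m
Load 3 — point force P=-9 kN at a=6 m (b=L-a=4):
  R_A = P = (-9) = -9 kN
  M_A = Pa = (-9)·6 = -54 kN·m
Superposition: R_A = 8 kN, M_A = 20 kN·m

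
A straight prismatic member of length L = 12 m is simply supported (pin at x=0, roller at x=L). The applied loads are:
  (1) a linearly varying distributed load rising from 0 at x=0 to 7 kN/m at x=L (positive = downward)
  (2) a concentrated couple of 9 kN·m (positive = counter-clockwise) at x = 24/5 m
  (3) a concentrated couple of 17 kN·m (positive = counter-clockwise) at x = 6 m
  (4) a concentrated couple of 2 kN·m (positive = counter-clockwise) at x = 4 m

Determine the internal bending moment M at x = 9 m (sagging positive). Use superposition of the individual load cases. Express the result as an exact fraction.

Load 1 — triangular load w₀=7 kN/m (0→w₀ over full span):
  M_1 = w₀Lx/6 - w₀x³/(6L) = 7·12·9/6 - 7·9³/(6·12) = 441/8 kN·m
Load 2 — applied couple M₀=9 kN·m at a=24/5 m (b=L-a=36/5):
  M_2 = M₀x/L - M₀  [x>a] = 9·9/12 - 9 = -9/4 kN·m
Load 3 — applied couple M₀=17 kN·m at a=6 m (b=L-a=6):
  M_3 = M₀x/L - M₀  [x>a] = 17·9/12 - 17 = -17/4 kN·m
Load 4 — applied couple M₀=2 kN·m at a=4 m (b=L-a=8):
  M_4 = M₀x/L - M₀  [x>a] = 2·9/12 - 2 = -1/2 kN·m
Superposition: M = Σ M_i = 385/8 kN·m ≈ 48.125000 kN·m

M(9) = 385/8 kN·m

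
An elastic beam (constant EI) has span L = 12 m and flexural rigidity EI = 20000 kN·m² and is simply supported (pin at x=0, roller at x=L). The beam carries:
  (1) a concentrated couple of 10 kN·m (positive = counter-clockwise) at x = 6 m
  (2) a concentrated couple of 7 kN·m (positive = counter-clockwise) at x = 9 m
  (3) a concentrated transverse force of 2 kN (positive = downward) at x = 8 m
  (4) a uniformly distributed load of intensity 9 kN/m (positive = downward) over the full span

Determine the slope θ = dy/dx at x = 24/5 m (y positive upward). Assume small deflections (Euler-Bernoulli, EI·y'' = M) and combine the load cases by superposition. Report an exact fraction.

Load 1 — applied couple M₀=10 kN·m at a=6 m (b=L-a=6):
  θ_1 = (M₀x²/(2L)+C₁)/EI  [x≤a] with C₁=M₀(3b²-L²)/(6L)=-5 = (10·(24/5)²/(2·12)+(-5))/20000 = 23/100000 rad
Load 2 — applied couple M₀=7 kN·m at a=9 m (b=L-a=3):
  θ_2 = (M₀x²/(2L)+C₁)/EI  [x≤a] with C₁=M₀(3b²-L²)/(6L)=-91/8 = (7·(24/5)²/(2·12)+(-91/8))/20000 = -931/4000000 rad
Load 3 — point force P=2 kN at a=8 m (b=L-a=4):
  θ_3 = -Pb(L²-b²-3x²)/(6LEI)  [x≤a] = -2·4·(12²-4²-3·(24/5)²)/(6·12·20000) = -46/140625 rad
Load 4 — uniform load w=9 kN/m over full span:
  θ_4 = -w(L³-6Lx²+4x³)/(24EI) = -9·(12³-6·12·(24/5)²+4·(24/5)³)/(24·20000) = -2997/312500 rad
Superposition: θ = Σ θ_i = -1785647/180000000 rad ≈ -0.009920 rad

θ(24/5) = -1785647/180000000 rad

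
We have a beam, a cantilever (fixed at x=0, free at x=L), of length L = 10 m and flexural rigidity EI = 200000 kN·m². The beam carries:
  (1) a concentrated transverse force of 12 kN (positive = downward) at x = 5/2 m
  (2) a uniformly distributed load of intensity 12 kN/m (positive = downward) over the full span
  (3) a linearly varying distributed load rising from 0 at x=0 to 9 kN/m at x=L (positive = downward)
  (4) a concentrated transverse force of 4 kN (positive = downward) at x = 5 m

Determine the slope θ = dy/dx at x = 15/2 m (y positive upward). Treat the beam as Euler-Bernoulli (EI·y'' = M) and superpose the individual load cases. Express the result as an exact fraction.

Load 1 — point force P=12 kN at a=5/2 m (b=L-a=15/2):
  θ_1 = -Pa²/(2EI)  [x>a] = -12·(5/2)²/(2·200000) = -3/16000 rad
Load 2 — uniform load w=12 kN/m over full span:
  θ_2 = -wx(x²-3Lx+3L²)/(6EI) = -12·(15/2)·((15/2)²-3·10·(15/2)+3·10²)/(6·200000) = -63/6400 rad
Load 3 — triangular load w₀=9 kN/m (0→w₀ over full span):
  θ_3 = (w₀Lx²/4-w₀L²x/3-w₀x⁴/(24L))/EI = (9·10·(15/2)²/4-9·10²·(15/2)/3-9·(15/2)⁴/(24·10))/200000 = -2259/409600 rad
Load 4 — point force P=4 kN at a=5 m (b=L-a=5):
  θ_4 = -Pa²/(2EI)  [x>a] = -4·5²/(2·200000) = -1/4000 rad
Superposition: θ = Σ θ_i = -32351/2048000 rad ≈ -0.015796 rad

θ(15/2) = -32351/2048000 rad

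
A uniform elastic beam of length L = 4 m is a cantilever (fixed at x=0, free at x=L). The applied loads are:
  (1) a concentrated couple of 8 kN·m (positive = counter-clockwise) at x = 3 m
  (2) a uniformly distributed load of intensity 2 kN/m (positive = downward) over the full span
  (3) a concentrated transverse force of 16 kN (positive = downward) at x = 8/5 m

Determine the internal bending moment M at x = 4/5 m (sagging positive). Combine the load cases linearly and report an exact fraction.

M(4/5) = -376/25 kN·m

Load 1 — applied couple M₀=8 kN·m at a=3 m (b=L-a=1):
  M_1 = M₀  [x≤a] = 8 = 8 kN·m
Load 2 — uniform load w=2 kN/m over full span:
  M_2 = -w(L-x)²/2 = -2·(4-(4/5))²/2 = -256/25 kN·m
Load 3 — point force P=16 kN at a=8/5 m (b=L-a=12/5):
  M_3 = -P(a-x)  [x≤a] = -16·((8/5)-(4/5)) = -64/5 kN·m
Superposition: M = Σ M_i = -376/25 kN·m ≈ -15.040000 kN·m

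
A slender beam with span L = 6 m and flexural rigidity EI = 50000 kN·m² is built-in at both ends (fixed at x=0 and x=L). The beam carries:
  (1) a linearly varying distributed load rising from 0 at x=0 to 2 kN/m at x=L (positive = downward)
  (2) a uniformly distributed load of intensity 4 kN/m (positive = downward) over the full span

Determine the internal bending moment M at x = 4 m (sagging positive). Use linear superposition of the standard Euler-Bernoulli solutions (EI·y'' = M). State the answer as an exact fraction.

Load 1 — triangular load w₀=2 kN/m (0→w₀ over full span):
  M_1 = 3w₀Lx/20 - w₀L²/30 - w₀x³/(6L) = 3·2·6·4/20 - 2·6²/30 - 2·4³/(6·6) = 56/45 kN·m
Load 2 — uniform load w=4 kN/m over full span:
  M_2 = wLx/2 - wL²/12 - wx²/2 = 4·6·4/2 - 4·6²/12 - 4·4²/2 = 4 kN·m
Superposition: M = Σ M_i = 236/45 kN·m ≈ 5.244444 kN·m

M(4) = 236/45 kN·m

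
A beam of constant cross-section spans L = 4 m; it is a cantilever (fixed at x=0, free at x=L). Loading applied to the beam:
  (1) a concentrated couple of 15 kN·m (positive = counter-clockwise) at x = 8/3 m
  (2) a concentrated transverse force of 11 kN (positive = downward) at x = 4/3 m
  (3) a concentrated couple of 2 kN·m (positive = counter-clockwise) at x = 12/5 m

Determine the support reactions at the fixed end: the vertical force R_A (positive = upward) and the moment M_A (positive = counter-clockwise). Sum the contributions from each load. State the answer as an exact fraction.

Load 1 — applied couple M₀=15 kN·m at a=8/3 m (b=L-a=4/3):
  R_A = 0 kN
  M_A = -M₀ = -15 kN·m
Load 2 — point force P=11 kN at a=4/3 m (b=L-a=8/3):
  R_A = P = 11 kN
  M_A = Pa = 11·(4/3) = 44/3 kN·m
Load 3 — applied couple M₀=2 kN·m at a=12/5 m (b=L-a=8/5):
  R_A = 0 kN
  M_A = -M₀ = -2 kN·m
Superposition: R_A = 11 kN, M_A = -7/3 kN·m

R_A = 11 kN, M_A = -7/3 kN·m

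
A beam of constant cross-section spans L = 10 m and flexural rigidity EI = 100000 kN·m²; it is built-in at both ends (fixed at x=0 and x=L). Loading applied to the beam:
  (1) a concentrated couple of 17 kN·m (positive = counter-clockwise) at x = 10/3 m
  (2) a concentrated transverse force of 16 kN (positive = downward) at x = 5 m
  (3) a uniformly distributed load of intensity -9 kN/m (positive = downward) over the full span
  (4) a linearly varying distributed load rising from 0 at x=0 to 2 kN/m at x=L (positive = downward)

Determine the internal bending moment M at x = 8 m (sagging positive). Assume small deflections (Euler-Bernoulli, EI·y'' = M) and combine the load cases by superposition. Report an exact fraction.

Load 1 — applied couple M₀=17 kN·m at a=10/3 m (b=L-a=20/3):
  M_1 = R_Ax - M_A - M₀  [x>a] with R_A=34/15, M_A=0 = (34/15)·8 - 0 - 17 = 17/15 kN·m
Load 2 — point force P=16 kN at a=5 m (b=L-a=5):
  M_2 = Pa²(a+3b)(L-x)/L³ - Pa²b/L²  [x>a] = 16·5²·(5+3·5)·(10-8)/10³ - 16·5²·5/10² = -4 kN·m
Load 3 — uniform load w=-9 kN/m over full span:
  M_3 = wLx/2 - wL²/12 - wx²/2 = (-9)·10·8/2 - (-9)·10²/12 - (-9)·8²/2 = 3 kN·m
Load 4 — triangular load w₀=2 kN/m (0→w₀ over full span):
  M_4 = 3w₀Lx/20 - w₀L²/30 - w₀x³/(6L) = 3·2·10·8/20 - 2·10²/30 - 2·8³/(6·10) = 4/15 kN·m
Superposition: M = Σ M_i = 2/5 kN·m ≈ 0.400000 kN·m

M(8) = 2/5 kN·m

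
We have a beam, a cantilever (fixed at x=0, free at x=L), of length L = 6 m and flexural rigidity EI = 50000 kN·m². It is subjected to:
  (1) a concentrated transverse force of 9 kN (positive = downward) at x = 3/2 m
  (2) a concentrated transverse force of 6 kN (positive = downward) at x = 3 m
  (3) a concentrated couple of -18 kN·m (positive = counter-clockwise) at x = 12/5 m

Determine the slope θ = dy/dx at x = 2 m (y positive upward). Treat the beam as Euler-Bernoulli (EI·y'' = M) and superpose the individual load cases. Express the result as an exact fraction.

Load 1 — point force P=9 kN at a=3/2 m (b=L-a=9/2):
  θ_1 = -Pa²/(2EI)  [x>a] = -9·(3/2)²/(2·50000) = -81/400000 rad
Load 2 — point force P=6 kN at a=3 m (b=L-a=3):
  θ_2 = -Px(2a-x)/(2EI)  [x≤a] = -6·2·(2·3-2)/(2·50000) = -3/6250 rad
Load 3 — applied couple M₀=-18 kN·m at a=12/5 m (b=L-a=18/5):
  θ_3 = M₀x/EI  [x≤a] = (-18)·2/50000 = -9/12500 rad
Superposition: θ = Σ θ_i = -561/400000 rad ≈ -0.001403 rad

θ(2) = -561/400000 rad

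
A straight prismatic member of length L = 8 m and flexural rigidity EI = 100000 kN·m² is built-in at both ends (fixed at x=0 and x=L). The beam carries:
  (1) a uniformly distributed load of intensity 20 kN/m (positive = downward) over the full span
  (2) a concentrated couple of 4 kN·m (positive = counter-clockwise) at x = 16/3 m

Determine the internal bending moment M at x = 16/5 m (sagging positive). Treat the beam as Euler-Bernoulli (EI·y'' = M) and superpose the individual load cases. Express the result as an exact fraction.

Load 1 — uniform load w=20 kN/m over full span:
  M_1 = wLx/2 - wL²/12 - wx²/2 = 20·8·(16/5)/2 - 20·8²/12 - 20·(16/5)²/2 = 704/15 kN·m
Load 2 — applied couple M₀=4 kN·m at a=16/3 m (b=L-a=8/3):
  M_2 = R_Ax - M_A  [x≤a] with R_A=2/3, M_A=4/3 = (2/3)·(16/5) - (4/3) = 4/5 kN·m
Superposition: M = Σ M_i = 716/15 kN·m ≈ 47.733333 kN·m

M(16/5) = 716/15 kN·m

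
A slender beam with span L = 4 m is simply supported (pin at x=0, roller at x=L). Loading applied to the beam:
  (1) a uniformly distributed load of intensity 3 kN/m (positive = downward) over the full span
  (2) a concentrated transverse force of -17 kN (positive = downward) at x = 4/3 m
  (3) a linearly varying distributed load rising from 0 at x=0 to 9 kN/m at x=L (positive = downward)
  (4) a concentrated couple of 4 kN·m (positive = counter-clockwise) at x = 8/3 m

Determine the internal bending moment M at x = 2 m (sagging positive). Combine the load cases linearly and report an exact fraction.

Load 1 — uniform load w=3 kN/m over full span:
  M_1 = wx(L-x)/2 = 3·2·(4-2)/2 = 6 kN·m
Load 2 — point force P=-17 kN at a=4/3 m (b=L-a=8/3):
  M_2 = Pa(L-x)/L  [x>a] = (-17)·(4/3)·(4-2)/4 = -34/3 kN·m
Load 3 — triangular load w₀=9 kN/m (0→w₀ over full span):
  M_3 = w₀Lx/6 - w₀x³/(6L) = 9·4·2/6 - 9·2³/(6·4) = 9 kN·m
Load 4 — applied couple M₀=4 kN·m at a=8/3 m (b=L-a=4/3):
  M_4 = M₀x/L  [x≤a] = 4·2/4 = 2 kN·m
Superposition: M = Σ M_i = 17/3 kN·m ≈ 5.666667 kN·m

M(2) = 17/3 kN·m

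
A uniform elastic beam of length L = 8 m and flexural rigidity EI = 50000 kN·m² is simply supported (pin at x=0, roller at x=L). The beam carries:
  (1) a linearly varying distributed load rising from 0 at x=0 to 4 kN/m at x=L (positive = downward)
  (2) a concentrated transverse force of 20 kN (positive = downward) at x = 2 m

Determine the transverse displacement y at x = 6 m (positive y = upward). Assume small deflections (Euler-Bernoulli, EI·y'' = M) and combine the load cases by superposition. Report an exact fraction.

y(6) = -259/75000 m

Load 1 — triangular load w₀=4 kN/m (0→w₀ over full span):
  y_1 = -w₀x(7L⁴-10L²x²+3x⁴)/(360LEI) = -4·6·(7·8⁴-10·8²·6²+3·6⁴)/(360·8·50000) = -119/75000 m
Load 2 — point force P=20 kN at a=2 m (b=L-a=6):
  y_2 = -Pa(L-x)(2Lx-a²-x²)/(6LEI)  [x>a] = -20·2·(8-6)·(2·8·6-2²-6²)/(6·8·50000) = -7/3750 m
Superposition: y = Σ y_i = -259/75000 m ≈ -0.003453 m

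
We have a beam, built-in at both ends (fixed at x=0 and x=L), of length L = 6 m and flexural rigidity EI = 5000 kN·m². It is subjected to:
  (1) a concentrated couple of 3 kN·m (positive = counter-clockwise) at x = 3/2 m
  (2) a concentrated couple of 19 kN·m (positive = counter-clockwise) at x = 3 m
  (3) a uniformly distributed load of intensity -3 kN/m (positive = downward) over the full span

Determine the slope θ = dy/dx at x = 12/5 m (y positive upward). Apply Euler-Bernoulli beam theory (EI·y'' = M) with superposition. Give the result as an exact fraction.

θ(12/5) = 2571/2500000 rad

Load 1 — applied couple M₀=3 kN·m at a=3/2 m (b=L-a=9/2):
  θ_1 = (R_Ax²/2 - M_Ax - M₀(x-a))/EI  [x>a] with R_A=9/16, M_A=-9/16 = ((9/16)·(12/5)²/2 - (-9/16)·(12/5) - 3·((12/5)-(3/2)))/5000 = 27/500000 rad
Load 2 — applied couple M₀=19 kN·m at a=3 m (b=L-a=3):
  θ_2 = (R_Ax²/2 - M_Ax)/EI  [x≤a] with R_A=19/4, M_A=19/4 = ((19/4)·(12/5)²/2 - (19/4)·(12/5))/5000 = 57/125000 rad
Load 3 — uniform load w=-3 kN/m over full span:
  θ_3 = -wx(L-x)(L-2x)/(12EI) = -(-3)·(12/5)·(6-(12/5))·(6-2·(12/5))/(12·5000) = 81/156250 rad
Superposition: θ = Σ θ_i = 2571/2500000 rad ≈ 0.001028 rad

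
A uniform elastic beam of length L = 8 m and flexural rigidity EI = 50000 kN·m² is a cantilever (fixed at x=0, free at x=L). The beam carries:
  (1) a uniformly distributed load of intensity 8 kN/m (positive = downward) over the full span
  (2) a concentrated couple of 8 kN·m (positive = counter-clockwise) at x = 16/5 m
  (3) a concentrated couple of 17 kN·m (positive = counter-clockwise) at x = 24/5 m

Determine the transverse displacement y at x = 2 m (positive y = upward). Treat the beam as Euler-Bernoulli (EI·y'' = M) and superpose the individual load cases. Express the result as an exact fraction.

y(2) = -191/25000 m

Load 1 — uniform load w=8 kN/m over full span:
  y_1 = -wx²(x²-4Lx+6L²)/(24EI) = -8·2²·(2²-4·8·2+6·8²)/(24·50000) = -27/3125 m
Load 2 — applied couple M₀=8 kN·m at a=16/5 m (b=L-a=24/5):
  y_2 = M₀x²/(2EI)  [x≤a] = 8·2²/(2·50000) = 1/3125 m
Load 3 — applied couple M₀=17 kN·m at a=24/5 m (b=L-a=16/5):
  y_3 = M₀x²/(2EI)  [x≤a] = 17·2²/(2·50000) = 17/25000 m
Superposition: y = Σ y_i = -191/25000 m ≈ -0.007640 m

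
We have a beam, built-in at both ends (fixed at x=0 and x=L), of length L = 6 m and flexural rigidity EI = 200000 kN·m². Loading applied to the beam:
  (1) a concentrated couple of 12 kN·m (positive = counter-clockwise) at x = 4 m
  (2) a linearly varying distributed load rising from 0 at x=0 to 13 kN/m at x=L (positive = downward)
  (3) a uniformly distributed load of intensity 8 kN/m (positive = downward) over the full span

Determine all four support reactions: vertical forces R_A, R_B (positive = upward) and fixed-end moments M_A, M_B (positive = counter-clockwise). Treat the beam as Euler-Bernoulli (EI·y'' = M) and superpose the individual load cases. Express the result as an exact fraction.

Load 1 — applied couple M₀=12 kN·m at a=4 m (b=L-a=2):
  R_A = 6M₀ab/L³ = 6·12·4·2/6³ = 8/3 kN
  M_A = M₀b(2a-b)/L² = 12·2·(2·4-2)/6² = 4 kN·m
  R_B = -6M₀ab/L³ = -6·12·4·2/6³ = -8/3 kN
  M_B = M₀a(2b-a)/L² = 12·4·(2·2-4)/6² = 0 kN·m
Load 2 — triangular load w₀=13 kN/m (0→w₀ over full span):
  R_A = 3w₀L/20 = 3·13·6/20 = 117/10 kN
  M_A = w₀L²/30 = 13·6²/30 = 78/5 kN·m
  R_B = 7w₀L/20 = 7·13·6/20 = 273/10 kN
  M_B = -w₀L²/20 = -13·6²/20 = -117/5 kN·m
Load 3 — uniform load w=8 kN/m over full span:
  R_A = wL/2 = 8·6/2 = 24 kN
  M_A = wL²/12 = 8·6²/12 = 24 kN·m
  R_B = wL/2 = 8·6/2 = 24 kN
  M_B = -wL²/12 = -8·6²/12 = -24 kN·m
Superposition: R_A = 1151/30 kN, M_A = 218/5 kN·m, R_B = 1459/30 kN, M_B = -237/5 kN·m

R_A = 1151/30 kN, M_A = 218/5 kN·m, R_B = 1459/30 kN, M_B = -237/5 kN·m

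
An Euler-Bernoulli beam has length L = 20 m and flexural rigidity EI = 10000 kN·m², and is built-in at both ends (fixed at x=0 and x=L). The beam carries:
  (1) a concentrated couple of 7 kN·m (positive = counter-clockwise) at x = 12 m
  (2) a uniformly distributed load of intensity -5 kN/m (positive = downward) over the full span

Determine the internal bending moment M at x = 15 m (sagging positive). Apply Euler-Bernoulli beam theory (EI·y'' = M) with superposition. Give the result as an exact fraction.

Load 1 — applied couple M₀=7 kN·m at a=12 m (b=L-a=8):
  M_1 = R_Ax - M_A - M₀  [x>a] with R_A=63/125, M_A=56/25 = (63/125)·15 - (56/25) - 7 = -42/25 kN·m
Load 2 — uniform load w=-5 kN/m over full span:
  M_2 = wLx/2 - wL²/12 - wx²/2 = (-5)·20·15/2 - (-5)·20²/12 - (-5)·15²/2 = -125/6 kN·m
Superposition: M = Σ M_i = -3377/150 kN·m ≈ -22.513333 kN·m

M(15) = -3377/150 kN·m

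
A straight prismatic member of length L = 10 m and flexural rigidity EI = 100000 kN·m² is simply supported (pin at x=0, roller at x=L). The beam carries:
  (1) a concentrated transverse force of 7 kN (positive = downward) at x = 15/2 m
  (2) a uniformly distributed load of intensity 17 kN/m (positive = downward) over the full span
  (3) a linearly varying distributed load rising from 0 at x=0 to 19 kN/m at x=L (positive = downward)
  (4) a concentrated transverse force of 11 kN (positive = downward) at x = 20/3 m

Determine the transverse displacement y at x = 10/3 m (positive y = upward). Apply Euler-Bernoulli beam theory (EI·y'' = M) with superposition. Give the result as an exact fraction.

y(10/3) = -299081/9331200 m

Load 1 — point force P=7 kN at a=15/2 m (b=L-a=5/2):
  y_1 = -Pbx(L²-b²-x²)/(6LEI)  [x≤a] = -7·(5/2)·(10/3)·(10²-(5/2)²-(10/3)²)/(6·10·100000) = -833/1036800 m
Load 2 — uniform load w=17 kN/m over full span:
  y_2 = -wx(L³-2Lx²+x³)/(24EI) = -17·(10/3)·(10³-2·10·(10/3)²+(10/3)³)/(24·100000) = -187/9720 m
Load 3 — triangular load w₀=19 kN/m (0→w₀ over full span):
  y_3 = -w₀x(7L⁴-10L²x²+3x⁴)/(360LEI) = -19·(10/3)·(7·10⁴-10·10²·(10/3)²+3·(10/3)⁴)/(360·10·100000) = -38/3645 m
Load 4 — point force P=11 kN at a=20/3 m (b=L-a=10/3):
  y_4 = -Pbx(L²-b²-x²)/(6LEI)  [x≤a] = -11·(10/3)·(10/3)·(10²-(10/3)²-(10/3)²)/(6·10·100000) = -77/48600 m
Superposition: y = Σ y_i = -299081/9331200 m ≈ -0.032052 m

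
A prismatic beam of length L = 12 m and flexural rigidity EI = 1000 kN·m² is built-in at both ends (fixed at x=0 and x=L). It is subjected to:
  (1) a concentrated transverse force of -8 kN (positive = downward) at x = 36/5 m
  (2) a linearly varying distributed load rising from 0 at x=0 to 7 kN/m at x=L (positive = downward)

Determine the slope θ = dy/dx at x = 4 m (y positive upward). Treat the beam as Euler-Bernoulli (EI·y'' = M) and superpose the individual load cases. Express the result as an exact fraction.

Load 1 — point force P=-8 kN at a=36/5 m (b=L-a=24/5):
  θ_1 = -Pb²x(2aL-(3a+b)x)/(2L³EI)  [x≤a] = -(-8)·(24/5)²·4·(2·(36/5)·12-(3·(36/5)+(24/5))·4)/(2·12³·1000) = 224/15625 rad
Load 2 — triangular load w₀=7 kN/m (0→w₀ over full span):
  θ_2 = -w₀(2x(L-x)(L-2x)(x+2L)+x²(L-x)²)/(120LEI) = -7·(2·4·(12-4)·(12-2·4)·(4+2·12)+4²·(12-4)²)/(120·12·1000) = -224/5625 rad
Superposition: θ = Σ θ_i = -3584/140625 rad ≈ -0.025486 rad

θ(4) = -3584/140625 rad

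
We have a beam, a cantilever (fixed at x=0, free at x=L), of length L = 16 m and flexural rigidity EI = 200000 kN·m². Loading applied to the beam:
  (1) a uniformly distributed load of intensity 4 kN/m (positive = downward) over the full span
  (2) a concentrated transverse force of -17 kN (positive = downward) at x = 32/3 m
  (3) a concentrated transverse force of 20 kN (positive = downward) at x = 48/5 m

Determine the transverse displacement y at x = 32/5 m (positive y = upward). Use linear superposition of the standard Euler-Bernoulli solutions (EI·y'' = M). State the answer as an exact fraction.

Load 1 — uniform load w=4 kN/m over full span:
  y_1 = -wx²(x²-4Lx+6L²)/(24EI) = -4·(32/5)²·((32/5)²-4·16·(32/5)+6·16²)/(24·200000) = -77824/1953125 m
Load 2 — point force P=-17 kN at a=32/3 m (b=L-a=16/3):
  y_2 = -Px²(3a-x)/(6EI)  [x≤a] = -(-17)·(32/5)²·(3·(32/3)-(32/5))/(6·200000) = 17408/1171875 m
Load 3 — point force P=20 kN at a=48/5 m (b=L-a=32/5):
  y_3 = -Px²(3a-x)/(6EI)  [x≤a] = -20·(32/5)²·(3·(48/5)-(32/5))/(6·200000) = -3584/234375 m
Superposition: y = Σ y_i = -236032/5859375 m ≈ -0.040283 m

y(32/5) = -236032/5859375 m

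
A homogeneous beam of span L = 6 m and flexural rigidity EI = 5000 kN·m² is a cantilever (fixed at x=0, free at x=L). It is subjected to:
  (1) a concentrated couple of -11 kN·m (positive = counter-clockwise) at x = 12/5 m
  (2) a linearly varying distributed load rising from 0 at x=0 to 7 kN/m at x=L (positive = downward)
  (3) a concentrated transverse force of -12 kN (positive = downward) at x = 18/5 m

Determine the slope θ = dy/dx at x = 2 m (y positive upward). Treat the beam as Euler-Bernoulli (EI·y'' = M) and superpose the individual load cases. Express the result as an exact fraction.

Load 1 — applied couple M₀=-11 kN·m at a=12/5 m (b=L-a=18/5):
  θ_1 = M₀x/EI  [x≤a] = (-11)·2/5000 = -11/2500 rad
Load 2 — triangular load w₀=7 kN/m (0→w₀ over full span):
  θ_2 = (w₀Lx²/4-w₀L²x/3-w₀x⁴/(24L))/EI = (7·6·2²/4-7·6²·2/3-7·2⁴/(24·6))/5000 = -1141/45000 rad
Load 3 — point force P=-12 kN at a=18/5 m (b=L-a=12/5):
  θ_3 = -Px(2a-x)/(2EI)  [x≤a] = -(-12)·2·(2·(18/5)-2)/(2·5000) = 39/3125 rad
Superposition: θ = Σ θ_i = -3887/225000 rad ≈ -0.017276 rad

θ(2) = -3887/225000 rad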